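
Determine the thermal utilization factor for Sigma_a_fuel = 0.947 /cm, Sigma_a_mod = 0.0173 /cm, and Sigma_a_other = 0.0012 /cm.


f = Sigma_a_fuel / (Sigma_a_fuel + Sigma_a_mod + Sigma_a_other)
f = 0.947 / (0.947 + 0.0173 + 0.0012)
f = 0.98084

0.98084


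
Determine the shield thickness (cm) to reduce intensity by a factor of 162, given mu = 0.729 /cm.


x = ln(factor) / mu
x = ln(162) / 0.729
x = 6.9789 cm

6.9789


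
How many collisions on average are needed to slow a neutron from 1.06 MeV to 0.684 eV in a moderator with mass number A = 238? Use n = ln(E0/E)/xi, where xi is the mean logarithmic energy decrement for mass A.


xi = 1 + (A-1)^2/(2A)*ln((A-1)/(A+1)) = 0.008379872 (for A = 238)
n = ln(E0/E) / xi
n = ln(1.06e6 / 0.684) / 0.008379872
n = ln(1.549708e+06) / 0.008379872 = 1700.9

1700.9


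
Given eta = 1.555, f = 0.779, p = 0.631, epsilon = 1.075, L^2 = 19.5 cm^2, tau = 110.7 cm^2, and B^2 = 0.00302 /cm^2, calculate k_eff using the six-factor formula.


k_inf = eta*f*p*eps = 1.555*0.779*0.631*1.075 = 0.8216856
P_TNL = 1/(1 + L^2*B^2) = 1/(1 + 19.5*0.00302) = 0.9443852
P_FNL = exp(-B^2*tau) = exp(-0.00302*110.7) = 0.7158290
k_eff = k_inf * P_TNL * P_FNL = 0.8216856 * 0.9443852 * 0.7158290
k_eff = 0.55547

0.55547


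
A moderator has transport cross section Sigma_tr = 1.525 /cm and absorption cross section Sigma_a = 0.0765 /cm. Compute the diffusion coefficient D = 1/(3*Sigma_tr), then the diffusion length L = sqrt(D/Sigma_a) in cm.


D = 1 / (3 * Sigma_tr) = 1 / (3 * 1.525) = 0.2185792 cm
L = sqrt(D / Sigma_a)
L = sqrt(0.2185792 / 0.0765)
L = 1.6903 cm

1.6903


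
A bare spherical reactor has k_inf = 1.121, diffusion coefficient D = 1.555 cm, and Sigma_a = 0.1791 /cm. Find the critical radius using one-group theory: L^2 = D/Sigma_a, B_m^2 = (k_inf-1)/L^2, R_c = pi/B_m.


L^2 = D / Sigma_a = 1.555 / 0.1791 = 8.682300 cm^2
B_m^2 = (k_inf - 1) / L^2 = (1.121 - 1) / 8.682300 = 0.01393640 /cm^2
For a bare sphere: B_g = pi/R, so R_c = pi / sqrt(B_m^2)
R_c = pi / sqrt(0.01393640) = 26.612 cm

26.612


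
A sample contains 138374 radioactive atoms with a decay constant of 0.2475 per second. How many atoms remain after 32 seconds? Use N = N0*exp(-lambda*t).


N = N0 * exp(-lambda * t)
N = 138374 * exp(-0.2475 * 32)
N = 50.285

50.285


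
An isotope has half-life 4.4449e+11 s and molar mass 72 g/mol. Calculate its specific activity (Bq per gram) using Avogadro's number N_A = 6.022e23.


lambda = ln(2) / t_half = ln(2) / 4.4449e+11 = 1.559421e-12 /s
SA = lambda * N_A / M
SA = 1.559421e-12 * 6.022e23 / 72
SA = 1.3043e+10 Bq/g

1.3043e+10


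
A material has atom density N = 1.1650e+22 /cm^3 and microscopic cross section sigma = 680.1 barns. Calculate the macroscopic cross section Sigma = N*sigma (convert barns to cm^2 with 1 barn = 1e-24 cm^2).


Sigma = N * sigma_barns * 1e-24
Sigma = 1.1650e+22 * 680.1 * 1e-24
Sigma = 7.9232 /cm

7.9232


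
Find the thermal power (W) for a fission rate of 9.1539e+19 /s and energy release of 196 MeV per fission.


P = fission_rate * E_MeV * 1.602e-13
P = 9.1539e+19 * 196 * 1.602e-13
P = 2.8743e+09 W

2.8743e+09


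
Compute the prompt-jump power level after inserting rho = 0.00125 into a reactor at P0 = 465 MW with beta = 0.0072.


P1/P0 = beta / (beta - rho)
P1/P0 = 0.0072 / (0.0072 - 0.00125) = 1.210084
P1 = 465 * 1.210084 = 562.69 MW

562.69


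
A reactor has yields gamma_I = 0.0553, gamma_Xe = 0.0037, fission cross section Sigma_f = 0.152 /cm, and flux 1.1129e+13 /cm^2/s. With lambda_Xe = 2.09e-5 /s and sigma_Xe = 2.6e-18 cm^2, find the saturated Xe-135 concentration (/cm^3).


Xe_eq = (gamma_I + gamma_Xe) * Sigma_f * phi / (lambda_Xe + sigma_Xe * phi)
Numerator = (0.0553 + 0.0037) * 0.152 * 1.1129e+13 = 9.980487e+10
Denominator = 2.09e-5 + 2.6e-18 * 1.1129e+13 = 4.983540e-05
Xe_eq = 9.980487e+10 / 4.983540e-05 = 2.0027e+15 /cm^3

2.0027e+15


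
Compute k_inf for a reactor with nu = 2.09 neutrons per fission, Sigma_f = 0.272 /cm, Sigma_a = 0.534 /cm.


k_inf = nu * Sigma_f / Sigma_a
k_inf = 2.09 * 0.272 / 0.534
k_inf = 1.0646

1.0646


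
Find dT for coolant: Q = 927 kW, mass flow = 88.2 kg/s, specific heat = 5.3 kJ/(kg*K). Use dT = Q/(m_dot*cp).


dT = Q / (m_dot * cp)
dT = 927 / (88.2 * 5.3)
dT = 1.9831 C

1.9831


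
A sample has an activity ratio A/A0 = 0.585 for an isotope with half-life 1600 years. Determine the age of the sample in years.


lambda = ln(2) / t_half = ln(2) / 1600 = 4.332170e-04 /yr
t = -ln(A/A0) / lambda
t = -ln(0.585) / 4.332170e-04
t = 1237.6 yr

1237.6


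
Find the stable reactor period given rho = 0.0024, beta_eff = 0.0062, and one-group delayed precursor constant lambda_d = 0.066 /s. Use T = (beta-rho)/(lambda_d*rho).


T = (beta - rho) / (lambda_d * rho)
T = (0.0062 - 0.0024) / (0.066 * 0.0024)
T = 23.990 s

23.990


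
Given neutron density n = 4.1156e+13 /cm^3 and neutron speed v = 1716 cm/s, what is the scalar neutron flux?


phi = n * v
phi = 4.1156e+13 * 1716
phi = 7.0624e+16 /cm^2/s

7.0624e+16


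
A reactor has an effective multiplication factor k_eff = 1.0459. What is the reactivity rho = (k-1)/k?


rho = (k_eff - 1) / k_eff
rho = (1.0459 - 1) / 1.0459
rho = 0.043886

0.043886


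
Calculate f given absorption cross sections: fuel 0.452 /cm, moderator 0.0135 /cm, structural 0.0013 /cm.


f = Sigma_a_fuel / (Sigma_a_fuel + Sigma_a_mod + Sigma_a_other)
f = 0.452 / (0.452 + 0.0135 + 0.0013)
f = 0.96829

0.96829


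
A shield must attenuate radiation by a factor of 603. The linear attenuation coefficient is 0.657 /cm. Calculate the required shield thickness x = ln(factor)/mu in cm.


x = ln(factor) / mu
x = ln(603) / 0.657
x = 9.7442 cm

9.7442


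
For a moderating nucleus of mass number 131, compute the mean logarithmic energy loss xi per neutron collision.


xi = 1 + (A-1)^2/(2A) * ln((A-1)/(A+1))
xi = 1 + (131-1)^2/(2*131) * ln((131-1)/(131 +1))
xi = 0.015190

0.015190


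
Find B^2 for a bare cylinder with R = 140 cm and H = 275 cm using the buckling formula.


B^2 = (2.405/R)^2 + (pi/H)^2
B^2 = (2.405/140)^2 + (pi/275)^2
B^2 = 4.2561e-04 /cm^2

4.2561e-04


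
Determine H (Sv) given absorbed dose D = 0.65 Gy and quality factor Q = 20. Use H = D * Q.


H = D * Q
H = 0.65 * 20
H = 13.000 Sv

13.000


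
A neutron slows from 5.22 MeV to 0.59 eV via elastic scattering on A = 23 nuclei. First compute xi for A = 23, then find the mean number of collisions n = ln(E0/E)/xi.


xi = 1 + (A-1)^2/(2A)*ln((A-1)/(A+1)) = 0.08448899 (for A = 23)
n = ln(E0/E) / xi
n = ln(5.22e6 / 0.59) / 0.08448899
n = ln(8.847458e+06) / 0.08448899 = 189.32

189.32


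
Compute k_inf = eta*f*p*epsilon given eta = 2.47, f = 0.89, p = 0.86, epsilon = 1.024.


k_inf = eta * f * p * epsilon
k_inf = 2.47 * 0.89 * 0.86 * 1.024
k_inf = 1.9359

1.9359


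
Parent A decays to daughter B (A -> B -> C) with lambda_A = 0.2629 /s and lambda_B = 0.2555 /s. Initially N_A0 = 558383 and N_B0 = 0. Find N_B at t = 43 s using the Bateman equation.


N_B(t) = lambda_A * N_A0 / (lambda_B - lambda_A) * [exp(-lambda_A*t) - exp(-lambda_B*t)]
exp(-0.2629*43) = 1.231491e-05; exp(-0.2555*43) = 1.692870e-05
N_B = 0.2629 * 558383 / (0.2555 - 0.2629) * (1.231491e-05 - 1.692870e-05)
N_B = 91.527

91.527


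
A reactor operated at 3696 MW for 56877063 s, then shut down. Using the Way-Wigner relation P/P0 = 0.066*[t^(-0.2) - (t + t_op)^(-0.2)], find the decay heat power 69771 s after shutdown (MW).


P/P0 = 0.066 * [t^(-0.2) - (t + t_op)^(-0.2)]
P/P0 = 0.066 * [69771^(-0.2) - (69771 + 56877063)^(-0.2)]
P/P0 = 0.066 * [0.1074645 - 0.02811293] = 0.005237204
P = 3696 * 0.005237204 = 19.357 MW

19.357


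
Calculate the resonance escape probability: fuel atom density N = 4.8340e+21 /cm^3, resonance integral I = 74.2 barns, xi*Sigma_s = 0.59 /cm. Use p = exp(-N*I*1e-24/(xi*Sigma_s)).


p = exp(-N * I * 1e-24 / (xi*Sigma_s))
p = exp(-4.8340e+21 * 74.2 * 1e-24 / 0.59)
p = 0.54447

0.54447


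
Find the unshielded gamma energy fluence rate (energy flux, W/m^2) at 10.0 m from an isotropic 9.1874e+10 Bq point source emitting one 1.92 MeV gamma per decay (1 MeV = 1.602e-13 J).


psi = A * E * 1.602e-13 / (4*pi*r^2)
psi = 9.1874e+10 * 1.92 * 1.602e-13 / (4*pi*10.0^2)
psi = 2.2488e-05 W/m^2

2.2488e-05


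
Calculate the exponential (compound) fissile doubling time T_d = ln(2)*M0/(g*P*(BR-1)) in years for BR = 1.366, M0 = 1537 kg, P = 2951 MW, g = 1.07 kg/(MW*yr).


Breeding gain G = BR - 1 = 1.366 - 1 = 0.366
Fissile production rate = g * P * G = 1.07 * 2951 * 0.366 = 1155.67062 kg/yr
T_d = ln(2) * M0 / (g * P * G)
T_d = ln(2) * 1537 / 1155.67062 = 0.92186 yr

0.92186


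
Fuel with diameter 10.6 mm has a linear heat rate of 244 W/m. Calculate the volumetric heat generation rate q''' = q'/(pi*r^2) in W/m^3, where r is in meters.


r = D / 2 / 1000 = 10.6 / 2 / 1000 = 0.0053 m
q''' = q' / (pi * r^2)
q''' = 244 / (pi * 0.0053^2)
q''' = 2.7650e+06 W/m^3

2.7650e+06


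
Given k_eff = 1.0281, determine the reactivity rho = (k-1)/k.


rho = (k_eff - 1) / k_eff
rho = (1.0281 - 1) / 1.0281
rho = 0.027332

0.027332


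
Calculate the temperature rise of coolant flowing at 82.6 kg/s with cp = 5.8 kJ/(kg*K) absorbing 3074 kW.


dT = Q / (m_dot * cp)
dT = 3074 / (82.6 * 5.8)
dT = 6.4165 C

6.4165


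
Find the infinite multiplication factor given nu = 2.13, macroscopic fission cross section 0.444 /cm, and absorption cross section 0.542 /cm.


k_inf = nu * Sigma_f / Sigma_a
k_inf = 2.13 * 0.444 / 0.542
k_inf = 1.7449

1.7449


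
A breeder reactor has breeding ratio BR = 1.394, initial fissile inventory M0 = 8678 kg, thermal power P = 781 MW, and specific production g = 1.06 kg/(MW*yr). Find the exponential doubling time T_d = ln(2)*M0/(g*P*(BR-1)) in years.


Breeding gain G = BR - 1 = 1.394 - 1 = 0.394
Fissile production rate = g * P * G = 1.06 * 781 * 0.394 = 326.17684 kg/yr
T_d = ln(2) * M0 / (g * P * G)
T_d = ln(2) * 8678 / 326.17684 = 18.441 yr

18.441


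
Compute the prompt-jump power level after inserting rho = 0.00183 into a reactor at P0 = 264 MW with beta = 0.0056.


P1/P0 = beta / (beta - rho)
P1/P0 = 0.0056 / (0.0056 - 0.00183) = 1.485411
P1 = 264 * 1.485411 = 392.15 MW

392.15


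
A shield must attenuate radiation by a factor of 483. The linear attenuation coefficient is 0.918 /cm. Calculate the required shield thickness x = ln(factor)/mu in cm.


x = ln(factor) / mu
x = ln(483) / 0.918
x = 6.7320 cm

6.7320


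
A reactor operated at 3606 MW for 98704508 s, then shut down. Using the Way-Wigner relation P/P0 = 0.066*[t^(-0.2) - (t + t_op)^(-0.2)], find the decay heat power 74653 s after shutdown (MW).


P/P0 = 0.066 * [t^(-0.2) - (t + t_op)^(-0.2)]
P/P0 = 0.066 * [74653^(-0.2) - (74653 + 98704508)^(-0.2)]
P/P0 = 0.066 * [0.1060207 - 0.02518065] = 0.005335443
P = 3606 * 0.005335443 = 19.240 MW

19.240


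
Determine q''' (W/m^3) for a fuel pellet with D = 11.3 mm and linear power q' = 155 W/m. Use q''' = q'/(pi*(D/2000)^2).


r = D / 2 / 1000 = 11.3 / 2 / 1000 = 0.00565 m
q''' = q' / (pi * r^2)
q''' = 155 / (pi * 0.00565^2)
q''' = 1.5456e+06 W/m^3

1.5456e+06


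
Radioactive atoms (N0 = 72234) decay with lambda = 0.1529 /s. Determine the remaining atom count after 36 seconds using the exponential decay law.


N = N0 * exp(-lambda * t)
N = 72234 * exp(-0.1529 * 36)
N = 293.91

293.91


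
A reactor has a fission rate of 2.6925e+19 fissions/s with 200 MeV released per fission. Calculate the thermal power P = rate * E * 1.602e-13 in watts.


P = fission_rate * E_MeV * 1.602e-13
P = 2.6925e+19 * 200 * 1.602e-13
P = 8.6268e+08 W

8.6268e+08


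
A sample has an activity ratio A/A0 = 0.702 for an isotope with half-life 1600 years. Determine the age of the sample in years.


lambda = ln(2) / t_half = ln(2) / 1600 = 4.332170e-04 /yr
t = -ln(A/A0) / lambda
t = -ln(0.702) / 4.332170e-04
t = 816.73 yr

816.73


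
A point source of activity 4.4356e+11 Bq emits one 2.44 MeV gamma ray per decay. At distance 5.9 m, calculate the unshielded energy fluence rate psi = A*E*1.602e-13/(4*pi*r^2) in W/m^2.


psi = A * E * 1.602e-13 / (4*pi*r^2)
psi = 4.4356e+11 * 2.44 * 1.602e-13 / (4*pi*5.9^2)
psi = 3.9636e-04 W/m^2

3.9636e-04


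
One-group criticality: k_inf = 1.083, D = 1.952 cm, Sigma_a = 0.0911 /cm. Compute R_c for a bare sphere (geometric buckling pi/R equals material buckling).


L^2 = D / Sigma_a = 1.952 / 0.0911 = 21.42700 cm^2
B_m^2 = (k_inf - 1) / L^2 = (1.083 - 1) / 21.42700 = 0.003873617 /cm^2
For a bare sphere: B_g = pi/R, so R_c = pi / sqrt(B_m^2)
R_c = pi / sqrt(0.003873617) = 50.477 cm

50.477


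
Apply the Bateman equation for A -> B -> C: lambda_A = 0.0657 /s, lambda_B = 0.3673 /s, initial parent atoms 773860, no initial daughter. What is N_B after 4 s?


N_B(t) = lambda_A * N_A0 / (lambda_B - lambda_A) * [exp(-lambda_A*t) - exp(-lambda_B*t)]
exp(-0.0657*4) = 0.7688957; exp(-0.3673*4) = 0.2301095
N_B = 0.0657 * 773860 / (0.3673 - 0.0657) * (0.7688957 - 0.2301095)
N_B = 90827

90827


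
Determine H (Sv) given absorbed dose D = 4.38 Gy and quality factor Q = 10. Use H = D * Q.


H = D * Q
H = 4.38 * 10
H = 43.800 Sv

43.800


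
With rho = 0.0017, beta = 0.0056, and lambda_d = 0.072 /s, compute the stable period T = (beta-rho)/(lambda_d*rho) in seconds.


T = (beta - rho) / (lambda_d * rho)
T = (0.0056 - 0.0017) / (0.072 * 0.0017)
T = 31.863 s

31.863


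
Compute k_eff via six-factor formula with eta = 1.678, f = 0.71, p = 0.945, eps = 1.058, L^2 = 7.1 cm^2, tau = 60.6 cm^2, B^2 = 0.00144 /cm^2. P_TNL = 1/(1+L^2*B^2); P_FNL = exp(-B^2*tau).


k_inf = eta*f*p*eps = 1.678*0.71*0.945*1.058 = 1.191154
P_TNL = 1/(1 + L^2*B^2) = 1/(1 + 7.1*0.00144) = 0.9898795
P_FNL = exp(-B^2*tau) = exp(-0.00144*60.6) = 0.9164351
k_eff = k_inf * P_TNL * P_FNL = 1.191154 * 0.9898795 * 0.9164351
k_eff = 1.0806

1.0806


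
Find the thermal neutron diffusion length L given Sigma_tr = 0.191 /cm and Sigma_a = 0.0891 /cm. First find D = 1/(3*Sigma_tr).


D = 1 / (3 * Sigma_tr) = 1 / (3 * 0.191) = 1.745201 cm
L = sqrt(D / Sigma_a)
L = sqrt(1.745201 / 0.0891)
L = 4.4257 cm

4.4257


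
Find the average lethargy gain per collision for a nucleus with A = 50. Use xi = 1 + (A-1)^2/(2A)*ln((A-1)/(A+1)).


xi = 1 + (A-1)^2/(2A) * ln((A-1)/(A+1))
xi = 1 + (50-1)^2/(2*50) * ln((50-1)/(50 +1))
xi = 0.039472

0.039472


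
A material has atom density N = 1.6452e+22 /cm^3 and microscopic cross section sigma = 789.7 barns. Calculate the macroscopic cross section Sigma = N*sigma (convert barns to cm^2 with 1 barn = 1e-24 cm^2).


Sigma = N * sigma_barns * 1e-24
Sigma = 1.6452e+22 * 789.7 * 1e-24
Sigma = 12.992 /cm

12.992


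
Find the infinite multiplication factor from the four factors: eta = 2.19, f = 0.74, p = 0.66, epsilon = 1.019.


k_inf = eta * f * p * epsilon
k_inf = 2.19 * 0.74 * 0.66 * 1.019
k_inf = 1.0899

1.0899


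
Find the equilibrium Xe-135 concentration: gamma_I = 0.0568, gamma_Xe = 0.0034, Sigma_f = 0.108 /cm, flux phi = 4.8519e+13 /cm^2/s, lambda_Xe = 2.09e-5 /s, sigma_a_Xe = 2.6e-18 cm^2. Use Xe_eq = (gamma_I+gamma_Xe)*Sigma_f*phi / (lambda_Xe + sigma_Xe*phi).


Xe_eq = (gamma_I + gamma_Xe) * Sigma_f * phi / (lambda_Xe + sigma_Xe * phi)
Numerator = (0.0568 + 0.0034) * 0.108 * 4.8519e+13 = 3.154511e+11
Denominator = 2.09e-5 + 2.6e-18 * 4.8519e+13 = 1.470494e-04
Xe_eq = 3.154511e+11 / 1.470494e-04 = 2.1452e+15 /cm^3

2.1452e+15


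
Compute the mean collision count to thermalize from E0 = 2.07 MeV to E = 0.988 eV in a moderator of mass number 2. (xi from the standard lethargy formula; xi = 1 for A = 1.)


xi = 1 + (A-1)^2/(2A)*ln((A-1)/(A+1)) = 0.7253469 (for A = 2)
n = ln(E0/E) / xi
n = ln(2.07e6 / 0.988) / 0.7253469
n = ln(2.095142e+06) / 0.7253469 = 20.066

20.066


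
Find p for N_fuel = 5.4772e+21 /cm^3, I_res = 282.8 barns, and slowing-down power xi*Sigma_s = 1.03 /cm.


p = exp(-N * I * 1e-24 / (xi*Sigma_s))
p = exp(-5.4772e+21 * 282.8 * 1e-24 / 1.03)
p = 0.22228

0.22228


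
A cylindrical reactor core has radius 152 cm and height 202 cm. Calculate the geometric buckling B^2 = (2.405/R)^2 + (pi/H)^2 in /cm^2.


B^2 = (2.405/R)^2 + (pi/H)^2
B^2 = (2.405/152)^2 + (pi/202)^2
B^2 = 4.9223e-04 /cm^2

4.9223e-04


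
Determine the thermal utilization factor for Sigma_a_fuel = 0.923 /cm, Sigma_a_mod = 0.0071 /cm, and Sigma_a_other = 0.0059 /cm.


f = Sigma_a_fuel / (Sigma_a_fuel + Sigma_a_mod + Sigma_a_other)
f = 0.923 / (0.923 + 0.0071 + 0.0059)
f = 0.98611

0.98611


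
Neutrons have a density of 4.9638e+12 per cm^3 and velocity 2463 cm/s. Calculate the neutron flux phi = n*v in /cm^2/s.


phi = n * v
phi = 4.9638e+12 * 2463
phi = 1.2226e+16 /cm^2/s

1.2226e+16


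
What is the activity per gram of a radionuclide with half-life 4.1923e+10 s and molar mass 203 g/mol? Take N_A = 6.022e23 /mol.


lambda = ln(2) / t_half = ln(2) / 4.1923e+10 = 1.653382e-11 /s
SA = lambda * N_A / M
SA = 1.653382e-11 * 6.022e23 / 203
SA = 4.9048e+10 Bq/g

4.9048e+10


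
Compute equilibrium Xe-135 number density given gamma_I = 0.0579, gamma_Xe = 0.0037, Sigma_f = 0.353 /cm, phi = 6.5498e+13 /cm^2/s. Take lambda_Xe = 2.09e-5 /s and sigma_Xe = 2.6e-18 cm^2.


Xe_eq = (gamma_I + gamma_Xe) * Sigma_f * phi / (lambda_Xe + sigma_Xe * phi)
Numerator = (0.0579 + 0.0037) * 0.353 * 6.5498e+13 = 1.424241e+12
Denominator = 2.09e-5 + 2.6e-18 * 6.5498e+13 = 1.911948e-04
Xe_eq = 1.424241e+12 / 1.911948e-04 = 7.4492e+15 /cm^3

7.4492e+15


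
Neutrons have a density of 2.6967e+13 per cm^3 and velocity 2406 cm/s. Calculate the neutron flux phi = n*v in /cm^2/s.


phi = n * v
phi = 2.6967e+13 * 2406
phi = 6.4883e+16 /cm^2/s

6.4883e+16


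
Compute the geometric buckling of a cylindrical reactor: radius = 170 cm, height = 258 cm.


B^2 = (2.405/R)^2 + (pi/H)^2
B^2 = (2.405/170)^2 + (pi/258)^2
B^2 = 3.4841e-04 /cm^2

3.4841e-04


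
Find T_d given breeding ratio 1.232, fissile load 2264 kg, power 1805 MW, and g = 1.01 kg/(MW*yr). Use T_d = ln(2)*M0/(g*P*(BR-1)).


Breeding gain G = BR - 1 = 1.232 - 1 = 0.232
Fissile production rate = g * P * G = 1.01 * 1805 * 0.232 = 422.9476 kg/yr
T_d = ln(2) * M0 / (g * P * G)
T_d = ln(2) * 2264 / 422.9476 = 3.7104 yr

3.7104


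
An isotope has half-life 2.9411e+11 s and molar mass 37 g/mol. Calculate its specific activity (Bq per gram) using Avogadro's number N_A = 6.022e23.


lambda = ln(2) / t_half = ln(2) / 2.9411e+11 = 2.356762e-12 /s
SA = lambda * N_A / M
SA = 2.356762e-12 * 6.022e23 / 37
SA = 3.8358e+10 Bq/g

3.8358e+10


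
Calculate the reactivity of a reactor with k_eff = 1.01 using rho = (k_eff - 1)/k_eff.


rho = (k_eff - 1) / k_eff
rho = (1.01 - 1) / 1.01
rho = 0.0099010

0.0099010


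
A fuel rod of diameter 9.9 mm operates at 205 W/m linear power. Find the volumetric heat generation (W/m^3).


r = D / 2 / 1000 = 9.9 / 2 / 1000 = 0.00495 m
q''' = q' / (pi * r^2)
q''' = 205 / (pi * 0.00495^2)
q''' = 2.6631e+06 W/m^3

2.6631e+06


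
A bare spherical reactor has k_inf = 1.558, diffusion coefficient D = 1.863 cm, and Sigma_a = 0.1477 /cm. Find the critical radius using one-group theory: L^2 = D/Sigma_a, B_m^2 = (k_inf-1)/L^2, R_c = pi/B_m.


L^2 = D / Sigma_a = 1.863 / 0.1477 = 12.61341 cm^2
B_m^2 = (k_inf - 1) / L^2 = (1.558 - 1) / 12.61341 = 0.04423863 /cm^2
For a bare sphere: B_g = pi/R, so R_c = pi / sqrt(B_m^2)
R_c = pi / sqrt(0.04423863) = 14.937 cm

14.937


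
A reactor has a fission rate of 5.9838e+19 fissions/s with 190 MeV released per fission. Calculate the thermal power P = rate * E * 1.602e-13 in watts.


P = fission_rate * E_MeV * 1.602e-13
P = 5.9838e+19 * 190 * 1.602e-13
P = 1.8213e+09 W

1.8213e+09


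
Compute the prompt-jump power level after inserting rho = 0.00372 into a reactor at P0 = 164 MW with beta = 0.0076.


P1/P0 = beta / (beta - rho)
P1/P0 = 0.0076 / (0.0076 - 0.00372) = 1.958763
P1 = 164 * 1.958763 = 321.24 MW

321.24


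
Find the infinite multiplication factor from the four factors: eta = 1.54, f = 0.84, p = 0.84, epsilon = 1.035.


k_inf = eta * f * p * epsilon
k_inf = 1.54 * 0.84 * 0.84 * 1.035
k_inf = 1.1247

1.1247


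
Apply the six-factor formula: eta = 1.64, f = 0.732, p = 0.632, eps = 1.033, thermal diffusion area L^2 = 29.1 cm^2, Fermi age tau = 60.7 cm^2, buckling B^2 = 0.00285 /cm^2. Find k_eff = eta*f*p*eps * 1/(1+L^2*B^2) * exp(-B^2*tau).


k_inf = eta*f*p*eps = 1.64*0.732*0.632*1.033 = 0.7837406
P_TNL = 1/(1 + L^2*B^2) = 1/(1 + 29.1*0.00285) = 0.9234165
P_FNL = exp(-B^2*tau) = exp(-0.00285*60.7) = 0.8411418
k_eff = k_inf * P_TNL * P_FNL = 0.7837406 * 0.9234165 * 0.8411418
k_eff = 0.60875

0.60875


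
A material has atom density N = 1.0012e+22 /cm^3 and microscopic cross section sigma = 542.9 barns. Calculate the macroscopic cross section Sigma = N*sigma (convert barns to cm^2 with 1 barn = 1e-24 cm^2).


Sigma = N * sigma_barns * 1e-24
Sigma = 1.0012e+22 * 542.9 * 1e-24
Sigma = 5.4355 /cm

5.4355


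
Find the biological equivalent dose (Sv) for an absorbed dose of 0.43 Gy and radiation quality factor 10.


H = D * Q
H = 0.43 * 10
H = 4.3000 Sv

4.3000


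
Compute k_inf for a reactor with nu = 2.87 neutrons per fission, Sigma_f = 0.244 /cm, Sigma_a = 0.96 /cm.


k_inf = nu * Sigma_f / Sigma_a
k_inf = 2.87 * 0.244 / 0.96
k_inf = 0.72946

0.72946


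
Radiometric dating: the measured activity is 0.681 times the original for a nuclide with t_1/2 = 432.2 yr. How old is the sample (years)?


lambda = ln(2) / t_half = ln(2) / 432.2 = 0.001603765 /yr
t = -ln(A/A0) / lambda
t = -ln(0.681) / 0.001603765
t = 239.56 yr

239.56


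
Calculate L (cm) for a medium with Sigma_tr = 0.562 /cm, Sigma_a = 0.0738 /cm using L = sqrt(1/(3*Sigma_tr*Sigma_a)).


D = 1 / (3 * Sigma_tr) = 1 / (3 * 0.562) = 0.5931198 cm
L = sqrt(D / Sigma_a)
L = sqrt(0.5931198 / 0.0738)
L = 2.8349 cm

2.8349


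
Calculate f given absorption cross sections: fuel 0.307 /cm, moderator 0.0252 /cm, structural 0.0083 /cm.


f = Sigma_a_fuel / (Sigma_a_fuel + Sigma_a_mod + Sigma_a_other)
f = 0.307 / (0.307 + 0.0252 + 0.0083)
f = 0.90162

0.90162


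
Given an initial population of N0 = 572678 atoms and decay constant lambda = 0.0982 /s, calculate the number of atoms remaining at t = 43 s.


N = N0 * exp(-lambda * t)
N = 572678 * exp(-0.0982 * 43)
N = 8395.7

8395.7


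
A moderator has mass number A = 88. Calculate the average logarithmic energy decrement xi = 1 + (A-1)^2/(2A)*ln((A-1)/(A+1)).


xi = 1 + (A-1)^2/(2A) * ln((A-1)/(A+1))
xi = 1 + (88-1)^2/(2*88) * ln((88-1)/(88 +1))
xi = 0.022556

0.022556


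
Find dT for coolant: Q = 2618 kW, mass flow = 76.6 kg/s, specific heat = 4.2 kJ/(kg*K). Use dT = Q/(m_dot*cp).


dT = Q / (m_dot * cp)
dT = 2618 / (76.6 * 4.2)
dT = 8.1375 C

8.1375


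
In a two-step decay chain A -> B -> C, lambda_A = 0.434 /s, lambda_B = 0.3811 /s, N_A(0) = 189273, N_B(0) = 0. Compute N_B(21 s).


N_B(t) = lambda_A * N_A0 / (lambda_B - lambda_A) * [exp(-lambda_A*t) - exp(-lambda_B*t)]
exp(-0.434*21) = 1.101134e-04; exp(-0.3811*21) = 3.344243e-04
N_B = 0.434 * 189273 / (0.3811 - 0.434) * (1.101134e-04 - 3.344243e-04)
N_B = 348.32

348.32


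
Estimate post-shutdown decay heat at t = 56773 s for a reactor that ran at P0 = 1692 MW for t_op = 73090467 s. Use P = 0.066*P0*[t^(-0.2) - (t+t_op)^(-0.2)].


P/P0 = 0.066 * [t^(-0.2) - (t + t_op)^(-0.2)]
P/P0 = 0.066 * [56773^(-0.2) - (56773 + 73090467)^(-0.2)]
P/P0 = 0.066 * [0.1119880 - 0.02673994] = 0.005626372
P = 1692 * 0.005626372 = 9.5198 MW

9.5198


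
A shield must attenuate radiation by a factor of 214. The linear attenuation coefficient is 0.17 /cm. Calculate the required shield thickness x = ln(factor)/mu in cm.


x = ln(factor) / mu
x = ln(214) / 0.17
x = 31.565 cm

31.565


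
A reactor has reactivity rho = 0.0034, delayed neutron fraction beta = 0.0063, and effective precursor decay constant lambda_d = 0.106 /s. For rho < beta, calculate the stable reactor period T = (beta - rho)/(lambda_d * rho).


T = (beta - rho) / (lambda_d * rho)
T = (0.0063 - 0.0034) / (0.106 * 0.0034)
T = 8.0466 s

8.0466


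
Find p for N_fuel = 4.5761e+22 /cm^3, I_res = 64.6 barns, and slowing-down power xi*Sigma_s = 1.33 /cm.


p = exp(-N * I * 1e-24 / (xi*Sigma_s))
p = exp(-4.5761e+22 * 64.6 * 1e-24 / 1.33)
p = 0.10832

0.10832


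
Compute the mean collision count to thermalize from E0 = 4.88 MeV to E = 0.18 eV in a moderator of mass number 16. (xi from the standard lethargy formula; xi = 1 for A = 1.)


xi = 1 + (A-1)^2/(2A)*ln((A-1)/(A+1)) = 0.1199467 (for A = 16)
n = ln(E0/E) / xi
n = ln(4.88e6 / 0.18) / 0.1199467
n = ln(2.711111e+07) / 0.1199467 = 142.69

142.69


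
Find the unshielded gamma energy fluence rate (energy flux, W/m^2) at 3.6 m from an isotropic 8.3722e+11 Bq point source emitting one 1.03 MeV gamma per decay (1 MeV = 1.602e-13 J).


psi = A * E * 1.602e-13 / (4*pi*r^2)
psi = 8.3722e+11 * 1.03 * 1.602e-13 / (4*pi*3.6^2)
psi = 8.4825e-04 W/m^2

8.4825e-04


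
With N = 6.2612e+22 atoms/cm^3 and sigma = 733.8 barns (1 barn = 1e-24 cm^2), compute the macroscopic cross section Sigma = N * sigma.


Sigma = N * sigma_barns * 1e-24
Sigma = 6.2612e+22 * 733.8 * 1e-24
Sigma = 45.945 /cm

45.945


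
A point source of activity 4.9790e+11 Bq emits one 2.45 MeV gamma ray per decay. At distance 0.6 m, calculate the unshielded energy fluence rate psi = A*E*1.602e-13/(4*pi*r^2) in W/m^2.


psi = A * E * 1.602e-13 / (4*pi*r^2)
psi = 4.9790e+11 * 2.45 * 1.602e-13 / (4*pi*0.6^2)
psi = 0.043197 W/m^2

0.043197


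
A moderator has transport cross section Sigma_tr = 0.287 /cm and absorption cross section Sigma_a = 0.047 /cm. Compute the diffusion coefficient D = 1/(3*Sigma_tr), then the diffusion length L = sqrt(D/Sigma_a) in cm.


D = 1 / (3 * Sigma_tr) = 1 / (3 * 0.287) = 1.161440 cm
L = sqrt(D / Sigma_a)
L = sqrt(1.161440 / 0.047)
L = 4.9711 cm

4.9711


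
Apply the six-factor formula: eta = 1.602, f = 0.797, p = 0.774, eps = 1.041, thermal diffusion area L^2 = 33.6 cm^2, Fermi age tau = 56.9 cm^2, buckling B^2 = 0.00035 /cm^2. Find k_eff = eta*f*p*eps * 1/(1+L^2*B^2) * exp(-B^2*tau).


k_inf = eta*f*p*eps = 1.602*0.797*0.774*1.041 = 1.028756
P_TNL = 1/(1 + L^2*B^2) = 1/(1 + 33.6*0.00035) = 0.9883767
P_FNL = exp(-B^2*tau) = exp(-0.00035*56.9) = 0.9802820
k_eff = k_inf * P_TNL * P_FNL = 1.028756 * 0.9883767 * 0.9802820
k_eff = 0.99675

0.99675


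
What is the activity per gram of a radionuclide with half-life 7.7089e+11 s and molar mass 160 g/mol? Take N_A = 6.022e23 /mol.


lambda = ln(2) / t_half = ln(2) / 7.7089e+11 = 8.991519e-13 /s
SA = lambda * N_A / M
SA = 8.991519e-13 * 6.022e23 / 160
SA = 3.3842e+09 Bq/g

3.3842e+09


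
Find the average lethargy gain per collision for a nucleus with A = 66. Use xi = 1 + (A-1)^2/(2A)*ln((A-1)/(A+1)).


xi = 1 + (A-1)^2/(2A) * ln((A-1)/(A+1))
xi = 1 + (66-1)^2/(2*66) * ln((66-1)/(66 +1))
xi = 0.029999

0.029999


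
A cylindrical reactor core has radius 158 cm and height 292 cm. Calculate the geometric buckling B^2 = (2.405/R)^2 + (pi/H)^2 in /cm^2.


B^2 = (2.405/R)^2 + (pi/H)^2
B^2 = (2.405/158)^2 + (pi/292)^2
B^2 = 3.4745e-04 /cm^2

3.4745e-04


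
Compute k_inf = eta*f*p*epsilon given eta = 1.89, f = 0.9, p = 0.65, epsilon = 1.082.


k_inf = eta * f * p * epsilon
k_inf = 1.89 * 0.9 * 0.65 * 1.082
k_inf = 1.1963

1.1963


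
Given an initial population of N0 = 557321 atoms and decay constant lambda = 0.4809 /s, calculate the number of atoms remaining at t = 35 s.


N = N0 * exp(-lambda * t)
N = 557321 * exp(-0.4809 * 35)
N = 0.027307

0.027307


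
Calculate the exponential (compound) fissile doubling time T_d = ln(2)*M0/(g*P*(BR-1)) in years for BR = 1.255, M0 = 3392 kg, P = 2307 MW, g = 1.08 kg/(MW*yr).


Breeding gain G = BR - 1 = 1.255 - 1 = 0.255
Fissile production rate = g * P * G = 1.08 * 2307 * 0.255 = 635.3478 kg/yr
T_d = ln(2) * M0 / (g * P * G)
T_d = ln(2) * 3392 / 635.3478 = 3.7006 yr

3.7006


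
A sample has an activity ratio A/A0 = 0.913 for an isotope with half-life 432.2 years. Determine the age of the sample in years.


lambda = ln(2) / t_half = ln(2) / 432.2 = 0.001603765 /yr
t = -ln(A/A0) / lambda
t = -ln(0.913) / 0.001603765
t = 56.754 yr

56.754


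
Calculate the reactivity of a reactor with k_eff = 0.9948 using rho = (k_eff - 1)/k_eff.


rho = (k_eff - 1) / k_eff
rho = (0.9948 - 1) / 0.9948
rho = -0.0052272

-0.0052272


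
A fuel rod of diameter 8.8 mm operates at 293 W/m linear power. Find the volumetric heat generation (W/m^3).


r = D / 2 / 1000 = 8.8 / 2 / 1000 = 0.0044 m
q''' = q' / (pi * r^2)
q''' = 293 / (pi * 0.0044^2)
q''' = 4.8174e+06 W/m^3

4.8174e+06


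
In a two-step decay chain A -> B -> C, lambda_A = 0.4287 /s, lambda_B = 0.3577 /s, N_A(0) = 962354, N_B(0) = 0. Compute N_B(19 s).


N_B(t) = lambda_A * N_A0 / (lambda_B - lambda_A) * [exp(-lambda_A*t) - exp(-lambda_B*t)]
exp(-0.4287*19) = 2.900956e-04; exp(-0.3577*19) = 0.001117904
N_B = 0.4287 * 962354 / (0.3577 - 0.4287) * (2.900956e-04 - 0.001117904)
N_B = 4810.2

4810.2


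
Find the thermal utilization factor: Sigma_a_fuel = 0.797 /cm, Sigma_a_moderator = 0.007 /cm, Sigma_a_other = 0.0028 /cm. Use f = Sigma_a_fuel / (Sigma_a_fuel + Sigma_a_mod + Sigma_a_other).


f = Sigma_a_fuel / (Sigma_a_fuel + Sigma_a_mod + Sigma_a_other)
f = 0.797 / (0.797 + 0.007 + 0.0028)
f = 0.98785

0.98785


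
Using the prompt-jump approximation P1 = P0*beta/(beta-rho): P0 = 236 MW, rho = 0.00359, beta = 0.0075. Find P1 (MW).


P1/P0 = beta / (beta - rho)
P1/P0 = 0.0075 / (0.0075 - 0.00359) = 1.918159
P1 = 236 * 1.918159 = 452.69 MW

452.69


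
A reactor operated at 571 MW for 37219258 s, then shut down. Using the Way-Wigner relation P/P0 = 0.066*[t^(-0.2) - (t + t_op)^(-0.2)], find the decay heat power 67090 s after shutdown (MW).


P/P0 = 0.066 * [t^(-0.2) - (t + t_op)^(-0.2)]
P/P0 = 0.066 * [67090^(-0.2) - (67090 + 37219258)^(-0.2)]
P/P0 = 0.066 * [0.1083100 - 0.03059779] = 0.005129006
P = 571 * 0.005129006 = 2.9287 MW

2.9287


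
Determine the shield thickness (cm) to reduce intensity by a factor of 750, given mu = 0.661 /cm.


x = ln(factor) / mu
x = ln(750) / 0.661
x = 10.015 cm

10.015


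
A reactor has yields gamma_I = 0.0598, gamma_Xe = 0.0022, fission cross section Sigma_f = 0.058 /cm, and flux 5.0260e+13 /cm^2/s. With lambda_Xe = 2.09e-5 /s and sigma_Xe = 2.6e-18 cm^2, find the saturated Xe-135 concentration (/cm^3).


Xe_eq = (gamma_I + gamma_Xe) * Sigma_f * phi / (lambda_Xe + sigma_Xe * phi)
Numerator = (0.0598 + 0.0022) * 0.058 * 5.0260e+13 = 1.807350e+11
Denominator = 2.09e-5 + 2.6e-18 * 5.0260e+13 = 1.515760e-04
Xe_eq = 1.807350e+11 / 1.515760e-04 = 1.1924e+15 /cm^3

1.1924e+15


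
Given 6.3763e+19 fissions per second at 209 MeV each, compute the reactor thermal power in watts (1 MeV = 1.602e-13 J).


P = fission_rate * E_MeV * 1.602e-13
P = 6.3763e+19 * 209 * 1.602e-13
P = 2.1349e+09 W

2.1349e+09


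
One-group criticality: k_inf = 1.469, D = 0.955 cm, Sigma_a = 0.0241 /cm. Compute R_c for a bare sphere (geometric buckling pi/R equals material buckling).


L^2 = D / Sigma_a = 0.955 / 0.0241 = 39.62656 cm^2
B_m^2 = (k_inf - 1) / L^2 = (1.469 - 1) / 39.62656 = 0.01183550 /cm^2
For a bare sphere: B_g = pi/R, so R_c = pi / sqrt(B_m^2)
R_c = pi / sqrt(0.01183550) = 28.877 cm

28.877


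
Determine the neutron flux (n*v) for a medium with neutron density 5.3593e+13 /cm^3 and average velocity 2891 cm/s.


phi = n * v
phi = 5.3593e+13 * 2891
phi = 1.5494e+17 /cm^2/s

1.5494e+17


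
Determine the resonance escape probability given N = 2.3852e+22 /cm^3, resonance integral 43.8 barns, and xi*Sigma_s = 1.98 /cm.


p = exp(-N * I * 1e-24 / (xi*Sigma_s))
p = exp(-2.3852e+22 * 43.8 * 1e-24 / 1.98)
p = 0.59000

0.59000


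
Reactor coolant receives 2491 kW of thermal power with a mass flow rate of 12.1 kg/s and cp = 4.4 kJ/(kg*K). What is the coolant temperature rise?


dT = Q / (m_dot * cp)
dT = 2491 / (12.1 * 4.4)
dT = 46.788 C

46.788


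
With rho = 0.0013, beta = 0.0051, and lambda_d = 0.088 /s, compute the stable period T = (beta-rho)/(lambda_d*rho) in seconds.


T = (beta - rho) / (lambda_d * rho)
T = (0.0051 - 0.0013) / (0.088 * 0.0013)
T = 33.217 s

33.217


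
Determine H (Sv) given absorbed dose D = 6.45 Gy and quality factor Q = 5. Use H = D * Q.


H = D * Q
H = 6.45 * 5
H = 32.250 Sv

32.250


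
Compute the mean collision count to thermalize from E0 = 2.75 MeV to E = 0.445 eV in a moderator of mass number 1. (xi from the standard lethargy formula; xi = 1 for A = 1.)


xi = 1 + (A-1)^2/(2A)*ln((A-1)/(A+1)) = 1 (for A = 1)
n = ln(E0/E) / xi
n = ln(2.75e6 / 0.445) / 1
n = ln(6.179775e+06) / 1 = 15.637

15.637


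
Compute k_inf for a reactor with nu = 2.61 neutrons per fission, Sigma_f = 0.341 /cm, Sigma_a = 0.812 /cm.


k_inf = nu * Sigma_f / Sigma_a
k_inf = 2.61 * 0.341 / 0.812
k_inf = 1.0961

1.0961


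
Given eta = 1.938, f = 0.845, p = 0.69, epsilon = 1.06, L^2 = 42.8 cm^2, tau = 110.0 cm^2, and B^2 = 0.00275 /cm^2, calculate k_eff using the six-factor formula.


k_inf = eta*f*p*eps = 1.938*0.845*0.69*1.06 = 1.197748
P_TNL = 1/(1 + L^2*B^2) = 1/(1 + 42.8*0.00275) = 0.8946945
P_FNL = exp(-B^2*tau) = exp(-0.00275*110.0) = 0.7389685
k_eff = k_inf * P_TNL * P_FNL = 1.197748 * 0.8946945 * 0.7389685
k_eff = 0.79189

0.79189


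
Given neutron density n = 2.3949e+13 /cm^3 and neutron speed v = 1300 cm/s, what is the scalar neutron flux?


phi = n * v
phi = 2.3949e+13 * 1300
phi = 3.1134e+16 /cm^2/s

3.1134e+16


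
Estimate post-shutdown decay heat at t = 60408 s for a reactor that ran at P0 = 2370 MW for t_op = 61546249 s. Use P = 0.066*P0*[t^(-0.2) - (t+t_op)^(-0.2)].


P/P0 = 0.066 * [t^(-0.2) - (t + t_op)^(-0.2)]
P/P0 = 0.066 * [60408^(-0.2) - (60408 + 61546249)^(-0.2)]
P/P0 = 0.066 * [0.1106066 - 0.02767416] = 0.005473541
P = 2370 * 0.005473541 = 12.972 MW

12.972


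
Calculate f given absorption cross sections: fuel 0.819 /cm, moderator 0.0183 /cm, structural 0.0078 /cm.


f = Sigma_a_fuel / (Sigma_a_fuel + Sigma_a_mod + Sigma_a_other)
f = 0.819 / (0.819 + 0.0183 + 0.0078)
f = 0.96912

0.96912


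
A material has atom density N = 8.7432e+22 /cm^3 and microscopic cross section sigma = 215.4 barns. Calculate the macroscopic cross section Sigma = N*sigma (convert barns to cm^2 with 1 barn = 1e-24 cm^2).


Sigma = N * sigma_barns * 1e-24
Sigma = 8.7432e+22 * 215.4 * 1e-24
Sigma = 18.833 /cm

18.833


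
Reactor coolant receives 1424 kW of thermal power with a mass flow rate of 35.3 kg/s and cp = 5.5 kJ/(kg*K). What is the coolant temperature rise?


dT = Q / (m_dot * cp)
dT = 1424 / (35.3 * 5.5)
dT = 7.3345 C

7.3345


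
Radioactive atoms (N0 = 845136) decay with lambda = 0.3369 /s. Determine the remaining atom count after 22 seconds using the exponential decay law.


N = N0 * exp(-lambda * t)
N = 845136 * exp(-0.3369 * 22)
N = 510.53

510.53


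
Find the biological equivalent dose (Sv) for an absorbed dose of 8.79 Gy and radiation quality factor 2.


H = D * Q
H = 8.79 * 2
H = 17.580 Sv

17.580


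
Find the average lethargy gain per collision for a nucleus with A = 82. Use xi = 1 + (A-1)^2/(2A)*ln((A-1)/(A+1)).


xi = 1 + (A-1)^2/(2A) * ln((A-1)/(A+1))
xi = 1 + (82-1)^2/(2*82) * ln((82-1)/(82 +1))
xi = 0.024193

0.024193


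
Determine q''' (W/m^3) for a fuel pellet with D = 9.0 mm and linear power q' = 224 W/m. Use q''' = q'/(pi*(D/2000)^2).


r = D / 2 / 1000 = 9.0 / 2 / 1000 = 0.0045 m
q''' = q' / (pi * r^2)
q''' = 224 / (pi * 0.0045^2)
q''' = 3.5211e+06 W/m^3

3.5211e+06


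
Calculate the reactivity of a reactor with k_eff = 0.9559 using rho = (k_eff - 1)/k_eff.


rho = (k_eff - 1) / k_eff
rho = (0.9559 - 1) / 0.9559
rho = -0.046135

-0.046135


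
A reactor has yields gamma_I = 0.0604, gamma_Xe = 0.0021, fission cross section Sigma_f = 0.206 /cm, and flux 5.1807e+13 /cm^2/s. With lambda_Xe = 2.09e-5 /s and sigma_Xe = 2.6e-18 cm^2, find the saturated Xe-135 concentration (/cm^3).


Xe_eq = (gamma_I + gamma_Xe) * Sigma_f * phi / (lambda_Xe + sigma_Xe * phi)
Numerator = (0.0604 + 0.0021) * 0.206 * 5.1807e+13 = 6.670151e+11
Denominator = 2.09e-5 + 2.6e-18 * 5.1807e+13 = 1.555982e-04
Xe_eq = 6.670151e+11 / 1.555982e-04 = 4.2868e+15 /cm^3

4.2868e+15


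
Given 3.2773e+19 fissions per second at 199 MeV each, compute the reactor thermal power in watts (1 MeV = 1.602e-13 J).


P = fission_rate * E_MeV * 1.602e-13
P = 3.2773e+19 * 199 * 1.602e-13
P = 1.0448e+09 W

1.0448e+09


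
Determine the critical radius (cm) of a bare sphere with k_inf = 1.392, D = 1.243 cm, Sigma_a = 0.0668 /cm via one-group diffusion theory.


L^2 = D / Sigma_a = 1.243 / 0.0668 = 18.60778 cm^2
B_m^2 = (k_inf - 1) / L^2 = (1.392 - 1) / 18.60778 = 0.02106646 /cm^2
For a bare sphere: B_g = pi/R, so R_c = pi / sqrt(B_m^2)
R_c = pi / sqrt(0.02106646) = 21.645 cm

21.645


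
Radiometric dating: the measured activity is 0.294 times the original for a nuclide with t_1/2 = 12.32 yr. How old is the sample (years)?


lambda = ln(2) / t_half = ln(2) / 12.32 = 0.05626195 /yr
t = -ln(A/A0) / lambda
t = -ln(0.294) / 0.05626195
t = 21.758 yr

21.758


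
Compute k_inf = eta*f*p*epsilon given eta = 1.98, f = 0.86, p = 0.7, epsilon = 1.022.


k_inf = eta * f * p * epsilon
k_inf = 1.98 * 0.86 * 0.7 * 1.022
k_inf = 1.2182

1.2182


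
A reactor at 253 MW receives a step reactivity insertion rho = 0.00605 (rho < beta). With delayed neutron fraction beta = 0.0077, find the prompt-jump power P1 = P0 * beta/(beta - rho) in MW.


P1/P0 = beta / (beta - rho)
P1/P0 = 0.0077 / (0.0077 - 0.00605) = 4.666667
P1 = 253 * 4.666667 = 1180.7 MW

1180.7


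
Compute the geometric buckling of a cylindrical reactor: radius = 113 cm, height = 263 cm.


B^2 = (2.405/R)^2 + (pi/H)^2
B^2 = (2.405/113)^2 + (pi/263)^2
B^2 = 5.9566e-04 /cm^2

5.9566e-04


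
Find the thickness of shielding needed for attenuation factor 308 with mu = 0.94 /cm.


x = ln(factor) / mu
x = ln(308) / 0.94
x = 6.0959 cm

6.0959


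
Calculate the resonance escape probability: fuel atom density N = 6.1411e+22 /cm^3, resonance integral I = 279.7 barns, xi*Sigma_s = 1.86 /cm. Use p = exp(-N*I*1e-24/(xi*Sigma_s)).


p = exp(-N * I * 1e-24 / (xi*Sigma_s))
p = exp(-6.1411e+22 * 279.7 * 1e-24 / 1.86)
p = 9.7587e-05

9.7587e-05


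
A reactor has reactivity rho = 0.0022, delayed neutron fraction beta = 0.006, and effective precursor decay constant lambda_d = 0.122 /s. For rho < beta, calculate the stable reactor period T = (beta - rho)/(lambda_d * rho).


T = (beta - rho) / (lambda_d * rho)
T = (0.006 - 0.0022) / (0.122 * 0.0022)
T = 14.158 s

14.158


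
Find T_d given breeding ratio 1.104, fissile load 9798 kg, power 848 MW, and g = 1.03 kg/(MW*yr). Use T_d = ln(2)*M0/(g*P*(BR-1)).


Breeding gain G = BR - 1 = 1.104 - 1 = 0.104
Fissile production rate = g * P * G = 1.03 * 848 * 0.104 = 90.83776 kg/yr
T_d = ln(2) * M0 / (g * P * G)
T_d = ln(2) * 9798 / 90.83776 = 74.765 yr

74.765


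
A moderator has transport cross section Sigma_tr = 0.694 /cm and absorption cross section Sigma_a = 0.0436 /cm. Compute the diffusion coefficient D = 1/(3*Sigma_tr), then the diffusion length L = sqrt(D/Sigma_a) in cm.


D = 1 / (3 * Sigma_tr) = 1 / (3 * 0.694) = 0.4803074 cm
L = sqrt(D / Sigma_a)
L = sqrt(0.4803074 / 0.0436)
L = 3.3191 cm

3.3191


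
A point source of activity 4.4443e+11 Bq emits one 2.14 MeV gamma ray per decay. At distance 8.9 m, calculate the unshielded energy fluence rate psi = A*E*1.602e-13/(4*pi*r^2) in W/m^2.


psi = A * E * 1.602e-13 / (4*pi*r^2)
psi = 4.4443e+11 * 2.14 * 1.602e-13 / (4*pi*8.9^2)
psi = 1.5307e-04 W/m^2

1.5307e-04


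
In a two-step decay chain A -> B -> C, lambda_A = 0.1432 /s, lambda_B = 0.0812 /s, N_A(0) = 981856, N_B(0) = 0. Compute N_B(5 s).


N_B(t) = lambda_A * N_A0 / (lambda_B - lambda_A) * [exp(-lambda_A*t) - exp(-lambda_B*t)]
exp(-0.1432*5) = 0.4887032; exp(-0.0812*5) = 0.6663102
N_B = 0.1432 * 981856 / (0.0812 - 0.1432) * (0.4887032 - 0.6663102)
N_B = 402772

402772
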